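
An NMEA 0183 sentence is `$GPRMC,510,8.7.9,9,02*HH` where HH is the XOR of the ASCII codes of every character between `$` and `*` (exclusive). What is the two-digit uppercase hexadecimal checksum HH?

72

XOR the ASCII codes of the payload characters:
  'G' = 0x47 → acc = 0x47
  'P' = 0x50 → acc = 0x17
  'R' = 0x52 → acc = 0x45
  'M' = 0x4D → acc = 0x08
  'C' = 0x43 → acc = 0x4B
  ',' = 0x2C → acc = 0x67
  '5' = 0x35 → acc = 0x52
  '1' = 0x31 → acc = 0x63
  '0' = 0x30 → acc = 0x53
  ',' = 0x2C → acc = 0x7F
  '8' = 0x38 → acc = 0x47
  '.' = 0x2E → acc = 0x69
  '7' = 0x37 → acc = 0x5E
  '.' = 0x2E → acc = 0x70
  '9' = 0x39 → acc = 0x49
  ',' = 0x2C → acc = 0x65
  '9' = 0x39 → acc = 0x5C
  ',' = 0x2C → acc = 0x70
  '0' = 0x30 → acc = 0x40
  '2' = 0x32 → acc = 0x72
Checksum = 0x72.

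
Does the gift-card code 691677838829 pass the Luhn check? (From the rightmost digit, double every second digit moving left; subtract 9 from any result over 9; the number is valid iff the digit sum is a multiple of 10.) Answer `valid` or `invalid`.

valid

From the right, keep odd positions and double even positions (subtract 9 from any doubled value over 9):
  doubled (positions 2,4,...): 4 7 7 5 2 3 → sum 28
  kept (positions 1,3,...): 9 8 3 7 6 9 → sum 42
Total = 70.
70 mod 10 = 0, so the number is valid.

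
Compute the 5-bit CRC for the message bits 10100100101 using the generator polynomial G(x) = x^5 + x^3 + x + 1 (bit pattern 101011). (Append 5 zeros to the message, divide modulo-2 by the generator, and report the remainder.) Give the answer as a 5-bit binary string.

00001

Append 5 zeros: 1010010010100000. Divide by 101011 (XOR where the leading bit is 1):
  pos 0: 101001 XOR 101011 = 000010
  pos 4: 100010 XOR 101011 = 001001
  pos 6: 100110 XOR 101011 = 001101
  pos 8: 110100 XOR 101011 = 011111
  pos 9: 111110 XOR 101011 = 010101
  pos 10: 101010 XOR 101011 = 000001
Remainder (last 5 bits) = 00001. This is the CRC / FCS.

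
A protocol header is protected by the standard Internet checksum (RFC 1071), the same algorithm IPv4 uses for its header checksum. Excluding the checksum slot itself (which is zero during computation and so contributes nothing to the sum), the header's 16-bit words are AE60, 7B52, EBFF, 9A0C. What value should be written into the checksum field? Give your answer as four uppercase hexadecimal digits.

5040

One's-complement addition (fold any carry out of bit 15 back into bit 0):
  0xAE60 + 0x7B52 = 0x129B2 → wrap carry → 0x29B3
  0x29B3 + 0xEBFF = 0x115B2 → wrap carry → 0x15B3
  0x15B3 + 0x9A0C = 0x0AFBF
One's-complement sum = 0xAFBF.
Checksum = ~0xAFBF & 0xFFFF = 0x5040.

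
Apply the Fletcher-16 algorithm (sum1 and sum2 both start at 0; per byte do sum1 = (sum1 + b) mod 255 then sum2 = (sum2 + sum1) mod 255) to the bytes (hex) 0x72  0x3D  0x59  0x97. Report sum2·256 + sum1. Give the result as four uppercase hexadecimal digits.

CBA0

Running sums (mod 255):
  after byte 0 (0x72): sum1=114, sum2=114
  after byte 1 (0x3D): sum1=175, sum2=34
  after byte 2 (0x59): sum1=9, sum2=43
  after byte 3 (0x97): sum1=160, sum2=203
Checksum = sum2·256 + sum1 = 203·256 + 160 = 52128 = 0xCBA0.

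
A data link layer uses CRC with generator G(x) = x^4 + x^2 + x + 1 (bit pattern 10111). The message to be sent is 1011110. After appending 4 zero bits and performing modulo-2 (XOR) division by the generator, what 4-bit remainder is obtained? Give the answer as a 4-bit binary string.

Append 4 zeros: 10111100000. Divide by 10111 (XOR where the leading bit is 1):
  pos 0: 10111 XOR 10111 = 00000
  pos 5: 10000 XOR 10111 = 00111
Remainder (last 4 bits) = 1110. This is the CRC / FCS.

1110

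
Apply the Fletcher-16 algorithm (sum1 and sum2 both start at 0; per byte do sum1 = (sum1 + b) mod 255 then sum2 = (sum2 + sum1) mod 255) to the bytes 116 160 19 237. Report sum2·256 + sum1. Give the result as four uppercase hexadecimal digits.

C716

Running sums (mod 255):
  after byte 0 (116): sum1=116, sum2=116
  after byte 1 (160): sum1=21, sum2=137
  after byte 2 (19): sum1=40, sum2=177
  after byte 3 (237): sum1=22, sum2=199
Checksum = sum2·256 + sum1 = 199·256 + 22 = 50966 = 0xC716.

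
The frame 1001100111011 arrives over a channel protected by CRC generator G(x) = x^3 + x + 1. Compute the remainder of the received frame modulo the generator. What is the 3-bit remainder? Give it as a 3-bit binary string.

Modulo-2 division of 1001100111011 by 1011:
  pos 0: 1001 XOR 1011 = 0010
  pos 2: 1010 XOR 1011 = 0001
  pos 5: 1011 XOR 1011 = 0000
  pos 9: 1011 XOR 1011 = 0000
Remainder = 000 (zero — the frame passes the CRC check).

000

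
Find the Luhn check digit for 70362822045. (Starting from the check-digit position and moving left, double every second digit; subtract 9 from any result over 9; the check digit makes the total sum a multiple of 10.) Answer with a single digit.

0

Partial digits right→left: 5 4 0 2 2 8 2 6 3 0 7
Double every second digit counting from the check-digit position (so the 1st, 3rd, 5th, ... of the partial from the right).
  doubled (with −9 where >9): 1 0 4 4 6 5 → sum 20
  kept as-is: 4 2 8 6 0 → sum 20
Total = 20 + 20 = 40.
Check digit = (10 − (40 mod 10)) mod 10 = 0.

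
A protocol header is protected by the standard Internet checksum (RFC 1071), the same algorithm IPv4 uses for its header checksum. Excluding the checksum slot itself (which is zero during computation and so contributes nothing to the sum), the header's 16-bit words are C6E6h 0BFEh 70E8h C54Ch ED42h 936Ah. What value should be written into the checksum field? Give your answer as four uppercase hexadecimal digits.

One's-complement addition (fold any carry out of bit 15 back into bit 0):
  0xC6E6 + 0x0BFE = 0x0D2E4
  0xD2E4 + 0x70E8 = 0x143CC → wrap carry → 0x43CD
  0x43CD + 0xC54C = 0x10919 → wrap carry → 0x091A
  0x091A + 0xED42 = 0x0F65C
  0xF65C + 0x936A = 0x189C6 → wrap carry → 0x89C7
One's-complement sum = 0x89C7.
Checksum = ~0x89C7 & 0xFFFF = 0x7638.

7638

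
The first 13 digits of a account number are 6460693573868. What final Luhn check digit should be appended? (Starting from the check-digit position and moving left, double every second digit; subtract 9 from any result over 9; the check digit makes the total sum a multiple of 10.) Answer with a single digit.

9

Partial digits right→left: 8 6 8 3 7 5 3 9 6 0 6 4 6
Double every second digit counting from the check-digit position (so the 1st, 3rd, 5th, ... of the partial from the right).
  doubled (with −9 where >9): 7 7 5 6 3 3 3 → sum 34
  kept as-is: 6 3 5 9 0 4 → sum 27
Total = 34 + 27 = 61.
Check digit = (10 − (61 mod 10)) mod 10 = 9.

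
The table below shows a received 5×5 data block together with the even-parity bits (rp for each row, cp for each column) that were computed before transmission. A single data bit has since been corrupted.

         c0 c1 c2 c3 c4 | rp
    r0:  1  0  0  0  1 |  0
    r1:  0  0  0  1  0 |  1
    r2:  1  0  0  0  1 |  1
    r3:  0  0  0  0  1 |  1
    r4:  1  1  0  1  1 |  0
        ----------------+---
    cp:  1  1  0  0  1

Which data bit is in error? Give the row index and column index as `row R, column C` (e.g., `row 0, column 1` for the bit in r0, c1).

Recompute each row's even parity and compare to rp:
  r0: data parity 0, sent rp 0 → ok
  r1: data parity 1, sent rp 1 → ok
  r2: data parity 0, sent rp 1 → mismatch
  r3: data parity 1, sent rp 1 → ok
  r4: data parity 0, sent rp 0 → ok
Recompute each column's even parity and compare to cp:
  c0: data parity 1, sent cp 1 → ok
  c1: data parity 1, sent cp 1 → ok
  c2: data parity 0, sent cp 0 → ok
  c3: data parity 0, sent cp 0 → ok
  c4: data parity 0, sent cp 1 → mismatch
Exactly one row (r2) and one column (c4) fail → the flipped bit is at their intersection.

row 2, column 4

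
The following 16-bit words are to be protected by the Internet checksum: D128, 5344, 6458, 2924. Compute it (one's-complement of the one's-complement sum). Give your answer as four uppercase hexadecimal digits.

One's-complement addition (fold any carry out of bit 15 back into bit 0):
  0xD128 + 0x5344 = 0x1246C → wrap carry → 0x246D
  0x246D + 0x6458 = 0x088C5
  0x88C5 + 0x2924 = 0x0B1E9
One's-complement sum = 0xB1E9.
Checksum = ~0xB1E9 & 0xFFFF = 0x4E16.

4E16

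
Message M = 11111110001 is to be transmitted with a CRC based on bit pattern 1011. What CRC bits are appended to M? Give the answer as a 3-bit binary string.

011

Append 3 zeros: 11111110001000. Divide by 1011 (XOR where the leading bit is 1):
  pos 0: 1111 XOR 1011 = 0100
  pos 1: 1001 XOR 1011 = 0010
  pos 3: 1011 XOR 1011 = 0000
  pos 10: 1000 XOR 1011 = 0011
Remainder (last 3 bits) = 011. This is the CRC / FCS.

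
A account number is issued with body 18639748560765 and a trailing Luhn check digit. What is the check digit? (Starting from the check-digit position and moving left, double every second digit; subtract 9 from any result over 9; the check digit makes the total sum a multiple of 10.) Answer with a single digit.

Partial digits right→left: 5 6 7 0 6 5 8 4 7 9 3 6 8 1
Double every second digit counting from the check-digit position (so the 1st, 3rd, 5th, ... of the partial from the right).
  doubled (with −9 where >9): 1 5 3 7 5 6 7 → sum 34
  kept as-is: 6 0 5 4 9 6 1 → sum 31
Total = 34 + 31 = 65.
Check digit = (10 − (65 mod 10)) mod 10 = 5.

5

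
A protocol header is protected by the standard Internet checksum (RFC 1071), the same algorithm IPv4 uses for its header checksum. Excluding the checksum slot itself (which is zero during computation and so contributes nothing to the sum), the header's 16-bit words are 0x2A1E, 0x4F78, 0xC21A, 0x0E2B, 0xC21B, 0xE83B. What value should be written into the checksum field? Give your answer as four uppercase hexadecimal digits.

0BCC

One's-complement addition (fold any carry out of bit 15 back into bit 0):
  0x2A1E + 0x4F78 = 0x07996
  0x7996 + 0xC21A = 0x13BB0 → wrap carry → 0x3BB1
  0x3BB1 + 0x0E2B = 0x049DC
  0x49DC + 0xC21B = 0x10BF7 → wrap carry → 0x0BF8
  0x0BF8 + 0xE83B = 0x0F433
One's-complement sum = 0xF433.
Checksum = ~0xF433 & 0xFFFF = 0x0BCC.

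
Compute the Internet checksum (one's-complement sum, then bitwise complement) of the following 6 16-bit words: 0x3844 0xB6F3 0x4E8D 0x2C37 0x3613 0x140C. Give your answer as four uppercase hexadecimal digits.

4BE4

One's-complement addition (fold any carry out of bit 15 back into bit 0):
  0x3844 + 0xB6F3 = 0x0EF37
  0xEF37 + 0x4E8D = 0x13DC4 → wrap carry → 0x3DC5
  0x3DC5 + 0x2C37 = 0x069FC
  0x69FC + 0x3613 = 0x0A00F
  0xA00F + 0x140C = 0x0B41B
One's-complement sum = 0xB41B.
Checksum = ~0xB41B & 0xFFFF = 0x4BE4.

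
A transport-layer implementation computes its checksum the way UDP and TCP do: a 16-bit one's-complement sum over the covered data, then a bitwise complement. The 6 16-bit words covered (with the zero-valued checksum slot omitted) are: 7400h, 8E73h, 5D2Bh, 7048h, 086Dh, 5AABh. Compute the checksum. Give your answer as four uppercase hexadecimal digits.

CCFF

One's-complement addition (fold any carry out of bit 15 back into bit 0):
  0x7400 + 0x8E73 = 0x10273 → wrap carry → 0x0274
  0x0274 + 0x5D2B = 0x05F9F
  0x5F9F + 0x7048 = 0x0CFE7
  0xCFE7 + 0x086D = 0x0D854
  0xD854 + 0x5AAB = 0x132FF → wrap carry → 0x3300
One's-complement sum = 0x3300.
Checksum = ~0x3300 & 0xFFFF = 0xCCFF.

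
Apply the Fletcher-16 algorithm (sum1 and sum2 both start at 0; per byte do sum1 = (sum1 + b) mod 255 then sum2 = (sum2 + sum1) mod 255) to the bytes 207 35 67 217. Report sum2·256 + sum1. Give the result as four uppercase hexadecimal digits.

0910

Running sums (mod 255):
  after byte 0 (207): sum1=207, sum2=207
  after byte 1 (35): sum1=242, sum2=194
  after byte 2 (67): sum1=54, sum2=248
  after byte 3 (217): sum1=16, sum2=9
Checksum = sum2·256 + sum1 = 9·256 + 16 = 2320 = 0x0910.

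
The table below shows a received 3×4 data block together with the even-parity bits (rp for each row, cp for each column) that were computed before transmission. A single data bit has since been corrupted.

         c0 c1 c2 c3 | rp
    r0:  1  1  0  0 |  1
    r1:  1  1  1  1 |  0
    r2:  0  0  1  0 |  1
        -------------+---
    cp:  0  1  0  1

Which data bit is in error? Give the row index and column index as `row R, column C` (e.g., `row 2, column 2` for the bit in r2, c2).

Recompute each row's even parity and compare to rp:
  r0: data parity 0, sent rp 1 → mismatch
  r1: data parity 0, sent rp 0 → ok
  r2: data parity 1, sent rp 1 → ok
Recompute each column's even parity and compare to cp:
  c0: data parity 0, sent cp 0 → ok
  c1: data parity 0, sent cp 1 → mismatch
  c2: data parity 0, sent cp 0 → ok
  c3: data parity 1, sent cp 1 → ok
Exactly one row (r0) and one column (c1) fail → the flipped bit is at their intersection.

row 0, column 1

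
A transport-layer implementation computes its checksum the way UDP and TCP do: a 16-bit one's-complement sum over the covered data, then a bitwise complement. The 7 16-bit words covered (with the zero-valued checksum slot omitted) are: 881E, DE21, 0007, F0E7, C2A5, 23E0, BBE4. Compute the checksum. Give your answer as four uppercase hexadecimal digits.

One's-complement addition (fold any carry out of bit 15 back into bit 0):
  0x881E + 0xDE21 = 0x1663F → wrap carry → 0x6640
  0x6640 + 0x0007 = 0x06647
  0x6647 + 0xF0E7 = 0x1572E → wrap carry → 0x572F
  0x572F + 0xC2A5 = 0x119D4 → wrap carry → 0x19D5
  0x19D5 + 0x23E0 = 0x03DB5
  0x3DB5 + 0xBBE4 = 0x0F999
One's-complement sum = 0xF999.
Checksum = ~0xF999 & 0xFFFF = 0x0666.

0666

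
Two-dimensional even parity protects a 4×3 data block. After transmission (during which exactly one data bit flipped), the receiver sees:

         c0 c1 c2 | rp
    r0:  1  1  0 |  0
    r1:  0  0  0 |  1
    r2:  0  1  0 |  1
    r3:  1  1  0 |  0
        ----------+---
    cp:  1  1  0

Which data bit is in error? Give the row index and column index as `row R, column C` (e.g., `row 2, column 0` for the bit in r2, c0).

row 1, column 0

Recompute each row's even parity and compare to rp:
  r0: data parity 0, sent rp 0 → ok
  r1: data parity 0, sent rp 1 → mismatch
  r2: data parity 1, sent rp 1 → ok
  r3: data parity 0, sent rp 0 → ok
Recompute each column's even parity and compare to cp:
  c0: data parity 0, sent cp 1 → mismatch
  c1: data parity 1, sent cp 1 → ok
  c2: data parity 0, sent cp 0 → ok
Exactly one row (r1) and one column (c0) fail → the flipped bit is at their intersection.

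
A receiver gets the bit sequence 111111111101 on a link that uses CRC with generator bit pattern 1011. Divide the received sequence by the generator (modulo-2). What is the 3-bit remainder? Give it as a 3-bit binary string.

Modulo-2 division of 111111111101 by 1011:
  pos 0: 1111 XOR 1011 = 0100
  pos 1: 1001 XOR 1011 = 0010
  pos 3: 1011 XOR 1011 = 0000
  pos 7: 1110 XOR 1011 = 0101
  pos 8: 1011 XOR 1011 = 0000
Remainder = 000 (zero — the frame passes the CRC check).

000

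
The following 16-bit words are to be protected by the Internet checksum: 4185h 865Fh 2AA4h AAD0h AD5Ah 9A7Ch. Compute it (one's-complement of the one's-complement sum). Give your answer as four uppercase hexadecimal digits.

1ACF

One's-complement addition (fold any carry out of bit 15 back into bit 0):
  0x4185 + 0x865F = 0x0C7E4
  0xC7E4 + 0x2AA4 = 0x0F288
  0xF288 + 0xAAD0 = 0x19D58 → wrap carry → 0x9D59
  0x9D59 + 0xAD5A = 0x14AB3 → wrap carry → 0x4AB4
  0x4AB4 + 0x9A7C = 0x0E530
One's-complement sum = 0xE530.
Checksum = ~0xE530 & 0xFFFF = 0x1ACF.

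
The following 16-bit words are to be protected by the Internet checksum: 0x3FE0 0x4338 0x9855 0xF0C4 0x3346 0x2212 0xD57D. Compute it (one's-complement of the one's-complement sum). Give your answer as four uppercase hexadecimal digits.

One's-complement addition (fold any carry out of bit 15 back into bit 0):
  0x3FE0 + 0x4338 = 0x08318
  0x8318 + 0x9855 = 0x11B6D → wrap carry → 0x1B6E
  0x1B6E + 0xF0C4 = 0x10C32 → wrap carry → 0x0C33
  0x0C33 + 0x3346 = 0x03F79
  0x3F79 + 0x2212 = 0x0618B
  0x618B + 0xD57D = 0x13708 → wrap carry → 0x3709
One's-complement sum = 0x3709.
Checksum = ~0x3709 & 0xFFFF = 0xC8F6.

C8F6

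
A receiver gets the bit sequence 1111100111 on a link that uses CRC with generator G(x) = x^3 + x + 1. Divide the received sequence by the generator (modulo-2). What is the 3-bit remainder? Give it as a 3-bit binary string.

Modulo-2 division of 1111100111 by 1011:
  pos 0: 1111 XOR 1011 = 0100
  pos 1: 1001 XOR 1011 = 0010
  pos 3: 1000 XOR 1011 = 0011
  pos 5: 1111 XOR 1011 = 0100
  pos 6: 1001 XOR 1011 = 0010
Remainder = 010 (nonzero — an error is detected).

010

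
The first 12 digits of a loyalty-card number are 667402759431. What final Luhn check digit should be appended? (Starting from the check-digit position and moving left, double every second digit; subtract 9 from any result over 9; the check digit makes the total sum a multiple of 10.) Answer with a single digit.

2

Partial digits right→left: 1 3 4 9 5 7 2 0 4 7 6 6
Double every second digit counting from the check-digit position (so the 1st, 3rd, 5th, ... of the partial from the right).
  doubled (with −9 where >9): 2 8 1 4 8 3 → sum 26
  kept as-is: 3 9 7 0 7 6 → sum 32
Total = 26 + 32 = 58.
Check digit = (10 − (58 mod 10)) mod 10 = 2.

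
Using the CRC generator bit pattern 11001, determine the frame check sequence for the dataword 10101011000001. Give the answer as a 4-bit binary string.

1101

Append 4 zeros: 101010110000010000. Divide by 11001 (XOR where the leading bit is 1):
  pos 0: 10101 XOR 11001 = 01100
  pos 1: 11000 XOR 11001 = 00001
  pos 5: 11100 XOR 11001 = 00101
  pos 7: 10100 XOR 11001 = 01101
  pos 8: 11010 XOR 11001 = 00011
  pos 11: 11100 XOR 11001 = 00101
  pos 13: 10100 XOR 11001 = 01101
Remainder (last 4 bits) = 1101. This is the CRC / FCS.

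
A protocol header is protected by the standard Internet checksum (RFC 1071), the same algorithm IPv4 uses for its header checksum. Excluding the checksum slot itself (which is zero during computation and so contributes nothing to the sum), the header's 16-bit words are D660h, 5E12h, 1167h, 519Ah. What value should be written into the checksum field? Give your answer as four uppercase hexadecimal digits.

One's-complement addition (fold any carry out of bit 15 back into bit 0):
  0xD660 + 0x5E12 = 0x13472 → wrap carry → 0x3473
  0x3473 + 0x1167 = 0x045DA
  0x45DA + 0x519A = 0x09774
One's-complement sum = 0x9774.
Checksum = ~0x9774 & 0xFFFF = 0x688B.

688B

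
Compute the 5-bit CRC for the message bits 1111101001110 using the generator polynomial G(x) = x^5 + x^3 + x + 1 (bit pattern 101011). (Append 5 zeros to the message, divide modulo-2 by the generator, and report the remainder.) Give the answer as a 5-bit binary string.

11111

Append 5 zeros: 111110100111000000. Divide by 101011 (XOR where the leading bit is 1):
  pos 0: 111110 XOR 101011 = 010101
  pos 1: 101011 XOR 101011 = 000000
  pos 9: 111000 XOR 101011 = 010011
  pos 10: 100110 XOR 101011 = 001101
  pos 12: 110100 XOR 101011 = 011111
Remainder (last 5 bits) = 11111. This is the CRC / FCS.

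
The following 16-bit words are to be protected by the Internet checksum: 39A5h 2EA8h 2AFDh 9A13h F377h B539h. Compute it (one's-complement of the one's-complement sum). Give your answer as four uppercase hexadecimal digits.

One's-complement addition (fold any carry out of bit 15 back into bit 0):
  0x39A5 + 0x2EA8 = 0x0684D
  0x684D + 0x2AFD = 0x0934A
  0x934A + 0x9A13 = 0x12D5D → wrap carry → 0x2D5E
  0x2D5E + 0xF377 = 0x120D5 → wrap carry → 0x20D6
  0x20D6 + 0xB539 = 0x0D60F
One's-complement sum = 0xD60F.
Checksum = ~0xD60F & 0xFFFF = 0x29F0.

29F0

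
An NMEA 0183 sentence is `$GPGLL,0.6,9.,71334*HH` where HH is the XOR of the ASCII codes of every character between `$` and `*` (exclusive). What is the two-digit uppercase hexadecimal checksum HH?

71

XOR the ASCII codes of the payload characters:
  'G' = 0x47 → acc = 0x47
  'P' = 0x50 → acc = 0x17
  'G' = 0x47 → acc = 0x50
  'L' = 0x4C → acc = 0x1C
  'L' = 0x4C → acc = 0x50
  ',' = 0x2C → acc = 0x7C
  '0' = 0x30 → acc = 0x4C
  '.' = 0x2E → acc = 0x62
  '6' = 0x36 → acc = 0x54
  ',' = 0x2C → acc = 0x78
  '9' = 0x39 → acc = 0x41
  '.' = 0x2E → acc = 0x6F
  ',' = 0x2C → acc = 0x43
  '7' = 0x37 → acc = 0x74
  '1' = 0x31 → acc = 0x45
  '3' = 0x33 → acc = 0x76
  '3' = 0x33 → acc = 0x45
  '4' = 0x34 → acc = 0x71
Checksum = 0x71.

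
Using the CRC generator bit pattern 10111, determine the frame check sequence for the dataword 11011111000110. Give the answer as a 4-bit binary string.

Append 4 zeros: 110111110001100000. Divide by 10111 (XOR where the leading bit is 1):
  pos 0: 11011 XOR 10111 = 01100
  pos 1: 11001 XOR 10111 = 01110
  pos 2: 11101 XOR 10111 = 01010
  pos 3: 10101 XOR 10111 = 00010
  pos 6: 10000 XOR 10111 = 00111
  pos 8: 11111 XOR 10111 = 01000
  pos 9: 10000 XOR 10111 = 00111
  pos 11: 11100 XOR 10111 = 01011
  pos 12: 10110 XOR 10111 = 00001
Remainder (last 4 bits) = 0010. This is the CRC / FCS.

0010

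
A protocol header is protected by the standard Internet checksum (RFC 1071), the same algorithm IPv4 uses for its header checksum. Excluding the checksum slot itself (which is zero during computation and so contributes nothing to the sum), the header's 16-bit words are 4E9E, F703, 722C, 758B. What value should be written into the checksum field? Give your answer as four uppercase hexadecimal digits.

D2A5

One's-complement addition (fold any carry out of bit 15 back into bit 0):
  0x4E9E + 0xF703 = 0x145A1 → wrap carry → 0x45A2
  0x45A2 + 0x722C = 0x0B7CE
  0xB7CE + 0x758B = 0x12D59 → wrap carry → 0x2D5A
One's-complement sum = 0x2D5A.
Checksum = ~0x2D5A & 0xFFFF = 0xD2A5.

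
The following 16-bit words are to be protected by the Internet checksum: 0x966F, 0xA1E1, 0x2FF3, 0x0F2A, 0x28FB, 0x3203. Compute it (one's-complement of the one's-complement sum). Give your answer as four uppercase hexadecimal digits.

One's-complement addition (fold any carry out of bit 15 back into bit 0):
  0x966F + 0xA1E1 = 0x13850 → wrap carry → 0x3851
  0x3851 + 0x2FF3 = 0x06844
  0x6844 + 0x0F2A = 0x0776E
  0x776E + 0x28FB = 0x0A069
  0xA069 + 0x3203 = 0x0D26C
One's-complement sum = 0xD26C.
Checksum = ~0xD26C & 0xFFFF = 0x2D93.

2D93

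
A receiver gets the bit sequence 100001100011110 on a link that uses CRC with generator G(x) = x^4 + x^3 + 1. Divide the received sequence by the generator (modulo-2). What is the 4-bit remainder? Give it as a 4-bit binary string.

0000

Modulo-2 division of 100001100011110 by 11001:
  pos 0: 10000 XOR 11001 = 01001
  pos 1: 10011 XOR 11001 = 01010
  pos 2: 10101 XOR 11001 = 01100
  pos 3: 11000 XOR 11001 = 00001
  pos 7: 10011 XOR 11001 = 01010
  pos 8: 10101 XOR 11001 = 01100
  pos 9: 11001 XOR 11001 = 00000
Remainder = 0000 (zero — the frame passes the CRC check).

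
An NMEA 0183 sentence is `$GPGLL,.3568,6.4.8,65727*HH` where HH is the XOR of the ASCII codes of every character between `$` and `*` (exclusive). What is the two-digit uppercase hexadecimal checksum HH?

XOR the ASCII codes of the payload characters:
  'G' = 0x47 → acc = 0x47
  'P' = 0x50 → acc = 0x17
  'G' = 0x47 → acc = 0x50
  'L' = 0x4C → acc = 0x1C
  'L' = 0x4C → acc = 0x50
  ',' = 0x2C → acc = 0x7C
  '.' = 0x2E → acc = 0x52
  '3' = 0x33 → acc = 0x61
  '5' = 0x35 → acc = 0x54
  '6' = 0x36 → acc = 0x62
  '8' = 0x38 → acc = 0x5A
  ',' = 0x2C → acc = 0x76
  '6' = 0x36 → acc = 0x40
  '.' = 0x2E → acc = 0x6E
  '4' = 0x34 → acc = 0x5A
  '.' = 0x2E → acc = 0x74
  '8' = 0x38 → acc = 0x4C
  ',' = 0x2C → acc = 0x60
  '6' = 0x36 → acc = 0x56
  '5' = 0x35 → acc = 0x63
  '7' = 0x37 → acc = 0x54
  '2' = 0x32 → acc = 0x66
  '7' = 0x37 → acc = 0x51
Checksum = 0x51.

51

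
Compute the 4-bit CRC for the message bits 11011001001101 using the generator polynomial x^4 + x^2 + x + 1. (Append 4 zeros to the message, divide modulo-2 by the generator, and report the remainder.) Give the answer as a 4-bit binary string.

0011

Append 4 zeros: 110110010011010000. Divide by 10111 (XOR where the leading bit is 1):
  pos 0: 11011 XOR 10111 = 01100
  pos 1: 11000 XOR 10111 = 01111
  pos 2: 11110 XOR 10111 = 01001
  pos 3: 10011 XOR 10111 = 00100
  pos 5: 10000 XOR 10111 = 00111
  pos 7: 11111 XOR 10111 = 01000
  pos 8: 10000 XOR 10111 = 00111
  pos 10: 11110 XOR 10111 = 01001
  pos 11: 10010 XOR 10111 = 00101
  pos 13: 10100 XOR 10111 = 00011
Remainder (last 4 bits) = 0011. This is the CRC / FCS.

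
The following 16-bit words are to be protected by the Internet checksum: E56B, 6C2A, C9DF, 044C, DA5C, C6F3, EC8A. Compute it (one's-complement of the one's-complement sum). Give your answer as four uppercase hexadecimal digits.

5262

One's-complement addition (fold any carry out of bit 15 back into bit 0):
  0xE56B + 0x6C2A = 0x15195 → wrap carry → 0x5196
  0x5196 + 0xC9DF = 0x11B75 → wrap carry → 0x1B76
  0x1B76 + 0x044C = 0x01FC2
  0x1FC2 + 0xDA5C = 0x0FA1E
  0xFA1E + 0xC6F3 = 0x1C111 → wrap carry → 0xC112
  0xC112 + 0xEC8A = 0x1AD9C → wrap carry → 0xAD9D
One's-complement sum = 0xAD9D.
Checksum = ~0xAD9D & 0xFFFF = 0x5262.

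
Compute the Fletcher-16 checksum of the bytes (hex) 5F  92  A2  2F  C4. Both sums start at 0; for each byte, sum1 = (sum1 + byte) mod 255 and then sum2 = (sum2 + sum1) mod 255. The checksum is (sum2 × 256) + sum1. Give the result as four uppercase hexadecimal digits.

Running sums (mod 255):
  after byte 0 (5F): sum1=95, sum2=95
  after byte 1 (92): sum1=241, sum2=81
  after byte 2 (A2): sum1=148, sum2=229
  after byte 3 (2F): sum1=195, sum2=169
  after byte 4 (C4): sum1=136, sum2=50
Checksum = sum2·256 + sum1 = 50·256 + 136 = 12936 = 0x3288.

3288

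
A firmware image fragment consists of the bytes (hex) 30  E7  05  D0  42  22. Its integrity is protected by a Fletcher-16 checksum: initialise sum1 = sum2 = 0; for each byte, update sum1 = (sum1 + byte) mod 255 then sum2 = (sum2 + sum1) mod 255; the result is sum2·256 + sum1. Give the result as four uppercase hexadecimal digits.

Running sums (mod 255):
  after byte 0 (30): sum1=48, sum2=48
  after byte 1 (E7): sum1=24, sum2=72
  after byte 2 (05): sum1=29, sum2=101
  after byte 3 (D0): sum1=237, sum2=83
  after byte 4 (42): sum1=48, sum2=131
  after byte 5 (22): sum1=82, sum2=213
Checksum = sum2·256 + sum1 = 213·256 + 82 = 54610 = 0xD552.

D552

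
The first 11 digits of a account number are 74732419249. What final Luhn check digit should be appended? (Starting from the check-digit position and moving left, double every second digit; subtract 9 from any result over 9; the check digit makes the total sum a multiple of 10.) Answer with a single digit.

Partial digits right→left: 9 4 2 9 1 4 2 3 7 4 7
Double every second digit counting from the check-digit position (so the 1st, 3rd, 5th, ... of the partial from the right).
  doubled (with −9 where >9): 9 4 2 4 5 5 → sum 29
  kept as-is: 4 9 4 3 4 → sum 24
Total = 29 + 24 = 53.
Check digit = (10 − (53 mod 10)) mod 10 = 7.

7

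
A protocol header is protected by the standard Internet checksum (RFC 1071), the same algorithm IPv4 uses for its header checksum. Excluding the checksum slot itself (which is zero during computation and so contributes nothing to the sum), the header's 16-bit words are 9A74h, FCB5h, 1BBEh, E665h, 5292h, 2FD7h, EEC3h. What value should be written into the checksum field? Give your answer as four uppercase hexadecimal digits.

One's-complement addition (fold any carry out of bit 15 back into bit 0):
  0x9A74 + 0xFCB5 = 0x19729 → wrap carry → 0x972A
  0x972A + 0x1BBE = 0x0B2E8
  0xB2E8 + 0xE665 = 0x1994D → wrap carry → 0x994E
  0x994E + 0x5292 = 0x0EBE0
  0xEBE0 + 0x2FD7 = 0x11BB7 → wrap carry → 0x1BB8
  0x1BB8 + 0xEEC3 = 0x10A7B → wrap carry → 0x0A7C
One's-complement sum = 0x0A7C.
Checksum = ~0x0A7C & 0xFFFF = 0xF583.

F583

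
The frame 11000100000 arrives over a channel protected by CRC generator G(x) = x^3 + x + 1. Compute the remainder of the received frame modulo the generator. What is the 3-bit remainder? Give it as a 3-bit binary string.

000

Modulo-2 division of 11000100000 by 1011:
  pos 0: 1100 XOR 1011 = 0111
  pos 1: 1110 XOR 1011 = 0101
  pos 2: 1011 XOR 1011 = 0000
Remainder = 000 (zero — the frame passes the CRC check).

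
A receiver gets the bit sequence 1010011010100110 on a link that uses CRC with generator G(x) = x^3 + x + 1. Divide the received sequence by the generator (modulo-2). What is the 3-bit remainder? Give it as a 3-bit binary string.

000

Modulo-2 division of 1010011010100110 by 1011:
  pos 0: 1010 XOR 1011 = 0001
  pos 3: 1011 XOR 1011 = 0000
  pos 8: 1010 XOR 1011 = 0001
  pos 11: 1011 XOR 1011 = 0000
Remainder = 000 (zero — the frame passes the CRC check).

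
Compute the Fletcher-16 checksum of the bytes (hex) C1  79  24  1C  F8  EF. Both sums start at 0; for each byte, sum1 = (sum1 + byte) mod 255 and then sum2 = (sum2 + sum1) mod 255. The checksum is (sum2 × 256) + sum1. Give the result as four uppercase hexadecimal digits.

Running sums (mod 255):
  after byte 0 (C1): sum1=193, sum2=193
  after byte 1 (79): sum1=59, sum2=252
  after byte 2 (24): sum1=95, sum2=92
  after byte 3 (1C): sum1=123, sum2=215
  after byte 4 (F8): sum1=116, sum2=76
  after byte 5 (EF): sum1=100, sum2=176
Checksum = sum2·256 + sum1 = 176·256 + 100 = 45156 = 0xB064.

B064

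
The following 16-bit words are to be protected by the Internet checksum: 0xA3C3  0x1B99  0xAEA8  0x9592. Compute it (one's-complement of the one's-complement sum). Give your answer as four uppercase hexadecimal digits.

FC67

One's-complement addition (fold any carry out of bit 15 back into bit 0):
  0xA3C3 + 0x1B99 = 0x0BF5C
  0xBF5C + 0xAEA8 = 0x16E04 → wrap carry → 0x6E05
  0x6E05 + 0x9592 = 0x10397 → wrap carry → 0x0398
One's-complement sum = 0x0398.
Checksum = ~0x0398 & 0xFFFF = 0xFC67.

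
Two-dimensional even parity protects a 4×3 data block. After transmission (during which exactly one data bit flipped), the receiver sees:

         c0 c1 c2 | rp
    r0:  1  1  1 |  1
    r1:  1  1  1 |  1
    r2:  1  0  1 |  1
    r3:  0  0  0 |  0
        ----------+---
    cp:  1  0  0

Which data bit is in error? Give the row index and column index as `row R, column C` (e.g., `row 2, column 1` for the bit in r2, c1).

Recompute each row's even parity and compare to rp:
  r0: data parity 1, sent rp 1 → ok
  r1: data parity 1, sent rp 1 → ok
  r2: data parity 0, sent rp 1 → mismatch
  r3: data parity 0, sent rp 0 → ok
Recompute each column's even parity and compare to cp:
  c0: data parity 1, sent cp 1 → ok
  c1: data parity 0, sent cp 0 → ok
  c2: data parity 1, sent cp 0 → mismatch
Exactly one row (r2) and one column (c2) fail → the flipped bit is at their intersection.

row 2, column 2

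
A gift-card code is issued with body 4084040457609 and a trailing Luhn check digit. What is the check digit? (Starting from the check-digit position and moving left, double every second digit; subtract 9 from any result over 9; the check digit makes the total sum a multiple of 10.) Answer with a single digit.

Partial digits right→left: 9 0 6 7 5 4 0 4 0 4 8 0 4
Double every second digit counting from the check-digit position (so the 1st, 3rd, 5th, ... of the partial from the right).
  doubled (with −9 where >9): 9 3 1 0 0 7 8 → sum 28
  kept as-is: 0 7 4 4 4 0 → sum 19
Total = 28 + 19 = 47.
Check digit = (10 − (47 mod 10)) mod 10 = 3.

3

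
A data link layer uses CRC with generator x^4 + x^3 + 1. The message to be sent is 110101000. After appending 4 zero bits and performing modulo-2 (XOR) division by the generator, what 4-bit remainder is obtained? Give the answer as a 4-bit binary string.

1100

Append 4 zeros: 1101010000000. Divide by 11001 (XOR where the leading bit is 1):
  pos 0: 11010 XOR 11001 = 00011
  pos 3: 11100 XOR 11001 = 00101
  pos 5: 10100 XOR 11001 = 01101
  pos 6: 11010 XOR 11001 = 00011
Remainder (last 4 bits) = 1100. This is the CRC / FCS.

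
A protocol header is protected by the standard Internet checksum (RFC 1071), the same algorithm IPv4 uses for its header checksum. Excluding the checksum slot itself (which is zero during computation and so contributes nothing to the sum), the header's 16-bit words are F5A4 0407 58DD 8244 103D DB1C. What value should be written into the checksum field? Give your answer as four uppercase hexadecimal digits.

One's-complement addition (fold any carry out of bit 15 back into bit 0):
  0xF5A4 + 0x0407 = 0x0F9AB
  0xF9AB + 0x58DD = 0x15288 → wrap carry → 0x5289
  0x5289 + 0x8244 = 0x0D4CD
  0xD4CD + 0x103D = 0x0E50A
  0xE50A + 0xDB1C = 0x1C026 → wrap carry → 0xC027
One's-complement sum = 0xC027.
Checksum = ~0xC027 & 0xFFFF = 0x3FD8.

3FD8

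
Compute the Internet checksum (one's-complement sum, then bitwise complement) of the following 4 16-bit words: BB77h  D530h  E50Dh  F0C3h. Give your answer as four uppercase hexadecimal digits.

One's-complement addition (fold any carry out of bit 15 back into bit 0):
  0xBB77 + 0xD530 = 0x190A7 → wrap carry → 0x90A8
  0x90A8 + 0xE50D = 0x175B5 → wrap carry → 0x75B6
  0x75B6 + 0xF0C3 = 0x16679 → wrap carry → 0x667A
One's-complement sum = 0x667A.
Checksum = ~0x667A & 0xFFFF = 0x9985.

9985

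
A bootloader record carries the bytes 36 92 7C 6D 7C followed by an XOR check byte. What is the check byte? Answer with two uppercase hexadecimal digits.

C9

XOR the bytes together:
  start with 0x36
  0x36 ⊕ 0x92 = 0xA4
  0xA4 ⊕ 0x7C = 0xD8
  0xD8 ⊕ 0x6D = 0xB5
  0xB5 ⊕ 0x7C = 0xC9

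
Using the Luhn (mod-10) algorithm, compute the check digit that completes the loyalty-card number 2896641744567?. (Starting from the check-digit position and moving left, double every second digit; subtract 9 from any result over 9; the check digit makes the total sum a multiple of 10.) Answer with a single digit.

3

Partial digits right→left: 7 6 5 4 4 7 1 4 6 6 9 8 2
Double every second digit counting from the check-digit position (so the 1st, 3rd, 5th, ... of the partial from the right).
  doubled (with −9 where >9): 5 1 8 2 3 9 4 → sum 32
  kept as-is: 6 4 7 4 6 8 → sum 35
Total = 32 + 35 = 67.
Check digit = (10 − (67 mod 10)) mod 10 = 3.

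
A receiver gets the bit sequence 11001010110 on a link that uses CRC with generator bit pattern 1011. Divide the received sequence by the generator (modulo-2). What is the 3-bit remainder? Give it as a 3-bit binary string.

010

Modulo-2 division of 11001010110 by 1011:
  pos 0: 1100 XOR 1011 = 0111
  pos 1: 1111 XOR 1011 = 0100
  pos 2: 1000 XOR 1011 = 0011
  pos 4: 1110 XOR 1011 = 0101
  pos 5: 1011 XOR 1011 = 0000
Remainder = 010 (nonzero — an error is detected).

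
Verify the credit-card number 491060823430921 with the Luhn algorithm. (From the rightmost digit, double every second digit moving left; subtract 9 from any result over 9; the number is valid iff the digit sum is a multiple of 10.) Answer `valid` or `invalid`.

From the right, keep odd positions and double even positions (subtract 9 from any doubled value over 9):
  doubled (positions 2,4,...): 4 0 8 4 0 0 9 → sum 25
  kept (positions 1,3,...): 1 9 3 3 8 6 1 4 → sum 35
Total = 60.
60 mod 10 = 0, so the number is valid.

valid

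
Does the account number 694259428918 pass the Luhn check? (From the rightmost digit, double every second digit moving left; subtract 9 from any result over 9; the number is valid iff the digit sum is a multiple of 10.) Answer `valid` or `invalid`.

From the right, keep odd positions and double even positions (subtract 9 from any doubled value over 9):
  doubled (positions 2,4,...): 2 7 8 1 8 3 → sum 29
  kept (positions 1,3,...): 8 9 2 9 2 9 → sum 39
Total = 68.
68 mod 10 = 8, so the number is invalid.

invalid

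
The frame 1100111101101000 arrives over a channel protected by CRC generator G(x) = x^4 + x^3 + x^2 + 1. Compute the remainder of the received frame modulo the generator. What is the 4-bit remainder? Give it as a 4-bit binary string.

0001

Modulo-2 division of 1100111101101000 by 11101:
  pos 0: 11001 XOR 11101 = 00100
  pos 2: 10011 XOR 11101 = 01110
  pos 3: 11101 XOR 11101 = 00000
  pos 9: 11010 XOR 11101 = 00111
  pos 11: 11100 XOR 11101 = 00001
Remainder = 0001 (nonzero — an error is detected).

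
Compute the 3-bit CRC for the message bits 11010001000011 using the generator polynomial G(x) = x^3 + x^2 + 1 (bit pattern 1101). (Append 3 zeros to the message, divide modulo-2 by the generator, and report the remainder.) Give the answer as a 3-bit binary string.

Append 3 zeros: 11010001000011000. Divide by 1101 (XOR where the leading bit is 1):
  pos 0: 1101 XOR 1101 = 0000
  pos 7: 1000 XOR 1101 = 0101
  pos 8: 1010 XOR 1101 = 0111
  pos 9: 1111 XOR 1101 = 0010
  pos 11: 1010 XOR 1101 = 0111
  pos 12: 1110 XOR 1101 = 0011
Remainder (last 3 bits) = 110. This is the CRC / FCS.

110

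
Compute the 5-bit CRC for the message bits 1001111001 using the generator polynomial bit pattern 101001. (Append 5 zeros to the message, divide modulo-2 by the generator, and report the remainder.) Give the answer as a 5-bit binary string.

10001

Append 5 zeros: 100111100100000. Divide by 101001 (XOR where the leading bit is 1):
  pos 0: 100111 XOR 101001 = 001110
  pos 2: 111010 XOR 101001 = 010011
  pos 3: 100110 XOR 101001 = 001111
  pos 5: 111110 XOR 101001 = 010111
  pos 6: 101110 XOR 101001 = 000111
  pos 9: 111000 XOR 101001 = 010001
Remainder (last 5 bits) = 10001. This is the CRC / FCS.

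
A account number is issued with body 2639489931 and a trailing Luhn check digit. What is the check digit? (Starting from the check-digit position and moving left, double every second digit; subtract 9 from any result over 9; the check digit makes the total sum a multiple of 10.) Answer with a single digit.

9

Partial digits right→left: 1 3 9 9 8 4 9 3 6 2
Double every second digit counting from the check-digit position (so the 1st, 3rd, 5th, ... of the partial from the right).
  doubled (with −9 where >9): 2 9 7 9 3 → sum 30
  kept as-is: 3 9 4 3 2 → sum 21
Total = 30 + 21 = 51.
Check digit = (10 − (51 mod 10)) mod 10 = 9.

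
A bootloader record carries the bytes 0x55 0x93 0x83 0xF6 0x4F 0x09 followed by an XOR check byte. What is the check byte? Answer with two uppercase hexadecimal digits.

XOR the bytes together:
  start with 0x55
  0x55 ⊕ 0x93 = 0xC6
  0xC6 ⊕ 0x83 = 0x45
  0x45 ⊕ 0xF6 = 0xB3
  0xB3 ⊕ 0x4F = 0xFC
  0xFC ⊕ 0x09 = 0xF5

F5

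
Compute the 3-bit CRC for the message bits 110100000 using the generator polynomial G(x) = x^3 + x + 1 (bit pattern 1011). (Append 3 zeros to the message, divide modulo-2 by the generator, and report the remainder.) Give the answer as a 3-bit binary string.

Append 3 zeros: 110100000000. Divide by 1011 (XOR where the leading bit is 1):
  pos 0: 1101 XOR 1011 = 0110
  pos 1: 1100 XOR 1011 = 0111
  pos 2: 1110 XOR 1011 = 0101
  pos 3: 1010 XOR 1011 = 0001
  pos 6: 1000 XOR 1011 = 0011
  pos 8: 1100 XOR 1011 = 0111
Remainder (last 3 bits) = 111. This is the CRC / FCS.

111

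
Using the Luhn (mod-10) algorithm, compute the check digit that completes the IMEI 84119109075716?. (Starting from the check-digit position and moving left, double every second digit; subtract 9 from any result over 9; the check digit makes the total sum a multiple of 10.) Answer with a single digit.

2

Partial digits right→left: 6 1 7 5 7 0 9 0 1 9 1 1 4 8
Double every second digit counting from the check-digit position (so the 1st, 3rd, 5th, ... of the partial from the right).
  doubled (with −9 where >9): 3 5 5 9 2 2 8 → sum 34
  kept as-is: 1 5 0 0 9 1 8 → sum 24
Total = 34 + 24 = 58.
Check digit = (10 − (58 mod 10)) mod 10 = 2.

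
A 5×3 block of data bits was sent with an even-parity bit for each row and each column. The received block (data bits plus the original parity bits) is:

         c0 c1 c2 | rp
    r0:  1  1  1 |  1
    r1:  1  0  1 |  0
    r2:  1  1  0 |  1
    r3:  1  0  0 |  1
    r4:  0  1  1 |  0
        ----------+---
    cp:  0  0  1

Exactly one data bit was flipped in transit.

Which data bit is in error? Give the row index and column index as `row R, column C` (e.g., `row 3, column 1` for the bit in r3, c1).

Recompute each row's even parity and compare to rp:
  r0: data parity 1, sent rp 1 → ok
  r1: data parity 0, sent rp 0 → ok
  r2: data parity 0, sent rp 1 → mismatch
  r3: data parity 1, sent rp 1 → ok
  r4: data parity 0, sent rp 0 → ok
Recompute each column's even parity and compare to cp:
  c0: data parity 0, sent cp 0 → ok
  c1: data parity 1, sent cp 0 → mismatch
  c2: data parity 1, sent cp 1 → ok
Exactly one row (r2) and one column (c1) fail → the flipped bit is at their intersection.

row 2, column 1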